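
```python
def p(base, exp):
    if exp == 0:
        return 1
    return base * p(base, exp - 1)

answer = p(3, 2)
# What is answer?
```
Call trace:
p(base=3, exp=2)
  p(base=3, exp=1)
    p(base=3, exp=0)
    -> return 1
  -> return 3
-> return 9

Final answer: 9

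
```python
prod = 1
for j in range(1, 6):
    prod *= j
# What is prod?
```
Trace:
  prod=1
  prod=1, j=1
  prod=2, j=2
  prod=6, j=3
  prod=24, j=4
  prod=120, j=5

Final answer: 120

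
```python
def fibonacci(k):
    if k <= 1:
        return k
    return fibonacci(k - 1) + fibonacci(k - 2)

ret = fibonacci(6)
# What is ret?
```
Call trace (a repeated sub-call is expanded the first time; later identical calls just restate its return value):
fibonacci(k=6)
  fibonacci(k=5)
    fibonacci(k=4)
      fibonacci(k=3)
        fibonacci(k=2)
          fibonacci(k=1)
          -> return 1
          fibonacci(k=0)
          -> return 0
        -> return 1
        fibonacci(k=1)
        -> return 1
      -> return 2
      fibonacci(k=2) -> return 1  (same call as traced above)
    -> return 3
    fibonacci(k=3) -> return 2  (same call as traced above)
  -> return 5
  fibonacci(k=4) -> return 3  (same call as traced above)
-> return 8

Final answer: 8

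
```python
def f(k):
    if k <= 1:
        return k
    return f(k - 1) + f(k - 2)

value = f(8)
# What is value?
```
Call trace (a repeated sub-call is expanded the first time; later identical calls just restate its return value):
f(k=8)
  f(k=7)
    f(k=6)
      f(k=5)
        f(k=4)
          f(k=3)
            f(k=2)
              f(k=1)
              -> return 1
              f(k=0)
              -> return 0
            -> return 1
            f(k=1)
            -> return 1
          -> return 2
          f(k=2) -> return 1  (same call as traced above)
        -> return 3
        f(k=3) -> return 2  (same call as traced above)
      -> return 5
      f(k=4) -> return 3  (same call as traced above)
    -> return 8
    f(k=5) -> return 5  (same call as traced above)
  -> return 13
  f(k=6) -> return 8  (same call as traced above)
-> return 21

Final answer: 21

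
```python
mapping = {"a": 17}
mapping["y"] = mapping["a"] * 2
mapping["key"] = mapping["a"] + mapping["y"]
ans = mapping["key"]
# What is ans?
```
Trace:
  mapping={'a': 17}
  mapping={'a': 17, 'y': 34}
  mapping={'a': 17, 'y': 34, 'key': 51}
  mapping={'a': 17, 'y': 34, 'key': 51}, ans=51

Final answer: 51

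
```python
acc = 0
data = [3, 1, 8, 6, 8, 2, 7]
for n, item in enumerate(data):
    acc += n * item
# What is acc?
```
Trace:
  acc=0
  acc=0, n=0, item=3
  acc=1, n=1, item=1
  acc=17, n=2, item=8
  acc=35, n=3, item=6
  acc=67, n=4, item=8
  acc=77, n=5, item=2
  acc=119, n=6, item=7

Final answer: 119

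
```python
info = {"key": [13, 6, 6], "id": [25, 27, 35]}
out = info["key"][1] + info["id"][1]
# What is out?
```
Trace:
  info={'key': [13, 6, 6], 'id': [25, 27, 35]}
  info={'key': [13, 6, 6], 'id': [25, 27, 35]}, out=33

Final answer: 33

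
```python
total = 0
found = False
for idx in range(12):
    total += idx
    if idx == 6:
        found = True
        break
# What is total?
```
Trace:
  total=0
  total=0, found=False
  total=0, found=False, idx=0
  total=1, found=False, idx=1
  total=3, found=False, idx=2
  total=6, found=False, idx=3
  total=10, found=False, idx=4
  total=15, found=False, idx=5
  total=21, found=True, idx=6

Final answer: 21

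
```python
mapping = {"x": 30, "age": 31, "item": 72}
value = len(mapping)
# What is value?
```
Trace:
  mapping={'x': 30, 'age': 31, 'item': 72}
  mapping={'x': 30, 'age': 31, 'item': 72}, value=3

Final answer: 3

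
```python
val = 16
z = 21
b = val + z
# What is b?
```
Trace:
  val=16
  val=16, z=21
  val=16, z=21, b=37

Final answer: 37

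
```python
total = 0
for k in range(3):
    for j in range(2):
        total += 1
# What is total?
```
Trace:
  total=0
  total=1, k=0, j=0
  total=2, k=0, j=1
  total=3, k=1, j=0
  total=4, k=1, j=1
  total=5, k=2, j=0
  total=6, k=2, j=1

Final answer: 6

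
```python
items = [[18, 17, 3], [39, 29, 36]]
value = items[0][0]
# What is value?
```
Trace:
  items=[[18, 17, 3], [39, 29, 36]]
  items=[[18, 17, 3], [39, 29, 36]], value=18

Final answer: 18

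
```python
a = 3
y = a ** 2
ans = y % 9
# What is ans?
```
Trace:
  a=3
  a=3, y=9
  a=3, y=9, ans=0

Final answer: 0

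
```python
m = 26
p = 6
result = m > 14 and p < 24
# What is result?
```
Trace:
  m=26
  m=26, p=6
  m=26, p=6, result=True

Final answer: True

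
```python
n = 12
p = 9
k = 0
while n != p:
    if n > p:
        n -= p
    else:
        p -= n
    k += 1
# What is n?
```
Trace:
  n=12
  n=12, p=9
  n=12, p=9, k=0
  n=3, p=9, k=1
  n=3, p=6, k=2
  n=3, p=3, k=3

Final answer: 3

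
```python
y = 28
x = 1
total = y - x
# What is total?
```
Trace:
  y=28
  y=28, x=1
  y=28, x=1, total=27

Final answer: 27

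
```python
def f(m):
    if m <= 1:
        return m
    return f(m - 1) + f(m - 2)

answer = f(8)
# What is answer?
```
Call trace (a repeated sub-call is expanded the first time; later identical calls just restate its return value):
f(m=8)
  f(m=7)
    f(m=6)
      f(m=5)
        f(m=4)
          f(m=3)
            f(m=2)
              f(m=1)
              -> return 1
              f(m=0)
              -> return 0
            -> return 1
            f(m=1)
            -> return 1
          -> return 2
          f(m=2) -> return 1  (same call as traced above)
        -> return 3
        f(m=3) -> return 2  (same call as traced above)
      -> return 5
      f(m=4) -> return 3  (same call as traced above)
    -> return 8
    f(m=5) -> return 5  (same call as traced above)
  -> return 13
  f(m=6) -> return 8  (same call as traced above)
-> return 21

Final answer: 21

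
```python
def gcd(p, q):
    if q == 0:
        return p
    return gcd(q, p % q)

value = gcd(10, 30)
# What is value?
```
Call trace:
gcd(p=10, q=30)
  gcd(p=30, q=10)
    gcd(p=10, q=0)
    -> return 10
  -> return 10
-> return 10

Final answer: 10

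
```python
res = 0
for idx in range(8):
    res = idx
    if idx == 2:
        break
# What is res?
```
Trace:
  res=0
  res=0, idx=0
  res=1, idx=1
  res=2, idx=2

Final answer: 2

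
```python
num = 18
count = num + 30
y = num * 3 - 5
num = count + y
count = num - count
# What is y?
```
Trace:
  num=18
  num=18, count=48
  num=18, count=48, y=49
  num=97, count=48, y=49
  num=97, count=49, y=49

Final answer: 49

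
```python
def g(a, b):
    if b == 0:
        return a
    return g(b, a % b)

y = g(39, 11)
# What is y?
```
Call trace:
g(a=39, b=11)
  g(a=11, b=6)
    g(a=6, b=5)
      g(a=5, b=1)
        g(a=1, b=0)
        -> return 1
      -> return 1
    -> return 1
  -> return 1
-> return 1

Final answer: 1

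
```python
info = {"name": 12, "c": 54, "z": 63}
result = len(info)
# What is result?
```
Trace:
  info={'name': 12, 'c': 54, 'z': 63}
  info={'name': 12, 'c': 54, 'z': 63}, result=3

Final answer: 3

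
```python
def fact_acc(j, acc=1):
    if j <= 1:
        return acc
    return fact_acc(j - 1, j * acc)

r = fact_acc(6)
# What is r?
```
Call trace:
fact_acc(j=6, acc=1)
  fact_acc(j=5, acc=6)
    fact_acc(j=4, acc=30)
      fact_acc(j=3, acc=120)
        fact_acc(j=2, acc=360)
          fact_acc(j=1, acc=720)
          -> return 720
        -> return 720
      -> return 720
    -> return 720
  -> return 720
-> return 720

Final answer: 720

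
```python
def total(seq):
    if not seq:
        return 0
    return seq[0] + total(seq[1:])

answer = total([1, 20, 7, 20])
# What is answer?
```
Call trace:
total(seq=[1, 20, 7, 20])
  total(seq=[20, 7, 20])
    total(seq=[7, 20])
      total(seq=[20])
        total(seq=[])
        -> return 0
      -> return 20
    -> return 27
  -> return 47
-> return 48

Final answer: 48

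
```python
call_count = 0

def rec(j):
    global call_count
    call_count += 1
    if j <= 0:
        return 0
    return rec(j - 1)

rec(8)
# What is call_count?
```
Call trace:
rec(j=8)
  rec(j=7)
    rec(j=6)
      rec(j=5)
        rec(j=4)
          rec(j=3)
            rec(j=2)
              rec(j=1)
                rec(j=0)
                -> return 0
              -> return 0
            -> return 0
          -> return 0
        -> return 0
      -> return 0
    -> return 0
  -> return 0
-> return 0

call_count is incremented once per call. rec is entered once for each j = 8, 7, 6, 5, 4, 3, 2, 1, 0 (the j <= 0 call returns without recursing), i.e. 8 + 1 calls.
call_count = 9

Final answer: 9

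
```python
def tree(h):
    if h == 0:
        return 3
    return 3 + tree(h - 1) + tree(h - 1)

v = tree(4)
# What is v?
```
Call trace (a repeated sub-call is expanded the first time; later identical calls just restate its return value):
tree(h=4)
  tree(h=3)
    tree(h=2)
      tree(h=1)
        tree(h=0)
        -> return 3
        tree(h=0)
        -> return 3
      -> return 9
      tree(h=1) -> return 9  (same call as traced above)
    -> return 21
    tree(h=2) -> return 21  (same call as traced above)
  -> return 45
  tree(h=3) -> return 45  (same call as traced above)
-> return 93

Final answer: 93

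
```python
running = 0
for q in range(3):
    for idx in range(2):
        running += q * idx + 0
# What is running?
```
Trace:
  running=0
  running=0, q=0, idx=0
  running=0, q=0, idx=1
  running=0, q=1, idx=0
  running=1, q=1, idx=1
  running=1, q=2, idx=0
  running=3, q=2, idx=1

Final answer: 3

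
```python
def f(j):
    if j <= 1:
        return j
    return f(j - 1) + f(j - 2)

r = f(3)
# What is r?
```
Call trace:
f(j=3)
  f(j=2)
    f(j=1)
    -> return 1
    f(j=0)
    -> return 0
  -> return 1
  f(j=1)
  -> return 1
-> return 2

Final answer: 2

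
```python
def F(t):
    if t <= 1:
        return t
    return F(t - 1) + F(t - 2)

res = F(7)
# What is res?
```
Call trace (a repeated sub-call is expanded the first time; later identical calls just restate its return value):
F(t=7)
  F(t=6)
    F(t=5)
      F(t=4)
        F(t=3)
          F(t=2)
            F(t=1)
            -> return 1
            F(t=0)
            -> return 0
          -> return 1
          F(t=1)
          -> return 1
        -> return 2
        F(t=2) -> return 1  (same call as traced above)
      -> return 3
      F(t=3) -> return 2  (same call as traced above)
    -> return 5
    F(t=4) -> return 3  (same call as traced above)
  -> return 8
  F(t=5) -> return 5  (same call as traced above)
-> return 13

Final answer: 13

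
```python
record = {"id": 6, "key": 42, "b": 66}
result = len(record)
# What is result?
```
Trace:
  record={'id': 6, 'key': 42, 'b': 66}
  record={'id': 6, 'key': 42, 'b': 66}, result=3

Final answer: 3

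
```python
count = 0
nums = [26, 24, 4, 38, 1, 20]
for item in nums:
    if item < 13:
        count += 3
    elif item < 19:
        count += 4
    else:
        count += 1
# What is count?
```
Trace:
  count=0
  count=1, item=26
  count=2, item=24
  count=5, item=4
  count=6, item=38
  count=9, item=1
  count=10, item=20

Final answer: 10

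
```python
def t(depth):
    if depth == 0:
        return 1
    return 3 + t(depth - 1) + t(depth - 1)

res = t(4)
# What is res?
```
Call trace (a repeated sub-call is expanded the first time; later identical calls just restate its return value):
t(depth=4)
  t(depth=3)
    t(depth=2)
      t(depth=1)
        t(depth=0)
        -> return 1
        t(depth=0)
        -> return 1
      -> return 5
      t(depth=1) -> return 5  (same call as traced above)
    -> return 13
    t(depth=2) -> return 13  (same call as traced above)
  -> return 29
  t(depth=3) -> return 29  (same call as traced above)
-> return 61

Final answer: 61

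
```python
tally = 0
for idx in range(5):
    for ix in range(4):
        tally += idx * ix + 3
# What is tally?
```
Trace:
  tally=0
  tally=3, idx=0, ix=0
  tally=6, idx=0, ix=1
  tally=9, idx=0, ix=2
  tally=12, idx=0, ix=3
  tally=15, idx=1, ix=0
  tally=19, idx=1, ix=1
  tally=24, idx=1, ix=2
  tally=30, idx=1, ix=3
  tally=33, idx=2, ix=0
  tally=38, idx=2, ix=1
  tally=45, idx=2, ix=2
  tally=54, idx=2, ix=3
  tally=57, idx=3, ix=0
  tally=63, idx=3, ix=1
  tally=72, idx=3, ix=2
  tally=84, idx=3, ix=3
  tally=87, idx=4, ix=0
  tally=94, idx=4, ix=1
  tally=105, idx=4, ix=2
  tally=120, idx=4, ix=3

Final answer: 120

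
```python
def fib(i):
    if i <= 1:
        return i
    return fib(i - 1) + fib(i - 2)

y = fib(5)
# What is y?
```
Call trace (a repeated sub-call is expanded the first time; later identical calls just restate its return value):
fib(i=5)
  fib(i=4)
    fib(i=3)
      fib(i=2)
        fib(i=1)
        -> return 1
        fib(i=0)
        -> return 0
      -> return 1
      fib(i=1)
      -> return 1
    -> return 2
    fib(i=2) -> return 1  (same call as traced above)
  -> return 3
  fib(i=3) -> return 2  (same call as traced above)
-> return 5

Final answer: 5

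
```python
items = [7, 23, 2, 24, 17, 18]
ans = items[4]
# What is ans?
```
Trace:
  items=[7, 23, 2, 24, 17, 18]
  items=[7, 23, 2, 24, 17, 18], ans=17

Final answer: 17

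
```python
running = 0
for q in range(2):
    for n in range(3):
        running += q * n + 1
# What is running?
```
Trace:
  running=0
  running=1, q=0, n=0
  running=2, q=0, n=1
  running=3, q=0, n=2
  running=4, q=1, n=0
  running=6, q=1, n=1
  running=9, q=1, n=2

Final answer: 9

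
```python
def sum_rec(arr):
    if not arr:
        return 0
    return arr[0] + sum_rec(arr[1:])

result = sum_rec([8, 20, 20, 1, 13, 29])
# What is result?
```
Call trace:
sum_rec(arr=[8, 20, 20, 1, 13, 29])
  sum_rec(arr=[20, 20, 1, 13, 29])
    sum_rec(arr=[20, 1, 13, 29])
      sum_rec(arr=[1, 13, 29])
        sum_rec(arr=[13, 29])
          sum_rec(arr=[29])
            sum_rec(arr=[])
            -> return 0
          -> return 29
        -> return 42
      -> return 43
    -> return 63
  -> return 83
-> return 91

Final answer: 91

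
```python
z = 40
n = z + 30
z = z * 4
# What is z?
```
Trace:
  z=40
  z=40, n=70
  z=160, n=70

Final answer: 160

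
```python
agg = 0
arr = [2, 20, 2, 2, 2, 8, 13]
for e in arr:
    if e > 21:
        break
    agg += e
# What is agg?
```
Trace:
  agg=0
  agg=2, e=2
  agg=22, e=20
  agg=24, e=2
  agg=26, e=2
  agg=28, e=2
  agg=36, e=8
  agg=49, e=13

Final answer: 49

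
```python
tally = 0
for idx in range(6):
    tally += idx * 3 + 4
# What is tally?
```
Trace:
  tally=0
  tally=4, idx=0
  tally=11, idx=1
  tally=21, idx=2
  tally=34, idx=3
  tally=50, idx=4
  tally=69, idx=5

Final answer: 69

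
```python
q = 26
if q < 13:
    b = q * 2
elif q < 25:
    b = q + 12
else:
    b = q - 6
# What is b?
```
Trace:
  q=26
  q=26, b=20

Final answer: 20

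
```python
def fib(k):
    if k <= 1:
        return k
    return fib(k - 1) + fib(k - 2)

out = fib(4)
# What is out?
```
Call trace (a repeated sub-call is expanded the first time; later identical calls just restate its return value):
fib(k=4)
  fib(k=3)
    fib(k=2)
      fib(k=1)
      -> return 1
      fib(k=0)
      -> return 0
    -> return 1
    fib(k=1)
    -> return 1
  -> return 2
  fib(k=2) -> return 1  (same call as traced above)
-> return 3

Final answer: 3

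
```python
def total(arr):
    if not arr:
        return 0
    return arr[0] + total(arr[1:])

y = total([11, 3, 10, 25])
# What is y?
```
Call trace:
total(arr=[11, 3, 10, 25])
  total(arr=[3, 10, 25])
    total(arr=[10, 25])
      total(arr=[25])
        total(arr=[])
        -> return 0
      -> return 25
    -> return 35
  -> return 38
-> return 49

Final answer: 49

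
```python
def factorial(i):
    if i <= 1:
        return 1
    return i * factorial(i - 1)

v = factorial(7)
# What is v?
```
Call trace:
factorial(i=7)
  factorial(i=6)
    factorial(i=5)
      factorial(i=4)
        factorial(i=3)
          factorial(i=2)
            factorial(i=1)
            -> return 1
          -> return 2
        -> return 6
      -> return 24
    -> return 120
  -> return 720
-> return 5040

Final answer: 5040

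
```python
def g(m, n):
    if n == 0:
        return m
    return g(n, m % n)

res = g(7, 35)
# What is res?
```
Call trace:
g(m=7, n=35)
  g(m=35, n=7)
    g(m=7, n=0)
    -> return 7
  -> return 7
-> return 7

Final answer: 7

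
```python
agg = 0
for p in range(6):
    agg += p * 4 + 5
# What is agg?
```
Trace:
  agg=0
  agg=5, p=0
  agg=14, p=1
  agg=27, p=2
  agg=44, p=3
  agg=65, p=4
  agg=90, p=5

Final answer: 90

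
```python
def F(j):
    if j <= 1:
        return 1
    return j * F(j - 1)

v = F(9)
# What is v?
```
Call trace:
F(j=9)
  F(j=8)
    F(j=7)
      F(j=6)
        F(j=5)
          F(j=4)
            F(j=3)
              F(j=2)
                F(j=1)
                -> return 1
              -> return 2
            -> return 6
          -> return 24
        -> return 120
      -> return 720
    -> return 5040
  -> return 40320
-> return 362880

Final answer: 362880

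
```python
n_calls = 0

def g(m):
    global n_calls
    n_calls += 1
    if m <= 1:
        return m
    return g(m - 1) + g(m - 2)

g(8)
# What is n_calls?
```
Call trace (a repeated sub-call is expanded the first time; later identical calls just restate its return value):
g(m=8)
  g(m=7)
    g(m=6)
      g(m=5)
        g(m=4)
          g(m=3)
            g(m=2)
              g(m=1)
              -> return 1
              g(m=0)
              -> return 0
            -> return 1
            g(m=1)
            -> return 1
          -> return 2
          g(m=2) -> return 1  (same call as traced above)
        -> return 3
        g(m=3) -> return 2  (same call as traced above)
      -> return 5
      g(m=4) -> return 3  (same call as traced above)
    -> return 8
    g(m=5) -> return 5  (same call as traced above)
  -> return 13
  g(m=6) -> return 8  (same call as traced above)
-> return 21

n_calls is incremented once per call, so count the calls in each subtree. Let C(m) = number of calls made by g(m).
C(0) = C(1) = 1 (base case, no recursion); C(m) = 1 + C(m - 1) + C(m - 2) otherwise.
C(2) = 1 + C(1) + C(0) = 1 + 1 + 1 = 3
C(3) = 1 + C(2) + C(1) = 1 + 3 + 1 = 5
C(4) = 1 + C(3) + C(2) = 1 + 5 + 3 = 9
C(5) = 1 + C(4) + C(3) = 1 + 9 + 5 = 15
C(6) = 1 + C(5) + C(4) = 1 + 15 + 9 = 25
C(7) = 1 + C(6) + C(5) = 1 + 25 + 15 = 41
C(8) = 1 + C(7) + C(6) = 1 + 41 + 25 = 67
n_calls = C(8) = 67

Final answer: 67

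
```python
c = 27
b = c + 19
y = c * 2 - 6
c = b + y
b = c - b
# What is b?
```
Trace:
  c=27
  c=27, b=46
  c=27, b=46, y=48
  c=94, b=46, y=48
  c=94, b=48, y=48

Final answer: 48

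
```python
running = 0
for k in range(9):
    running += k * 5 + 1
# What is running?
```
Trace:
  running=0
  running=1, k=0
  running=7, k=1
  running=18, k=2
  running=34, k=3
  running=55, k=4
  running=81, k=5
  running=112, k=6
  running=148, k=7
  running=189, k=8

Final answer: 189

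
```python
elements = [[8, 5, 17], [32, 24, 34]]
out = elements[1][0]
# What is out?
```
Trace:
  elements=[[8, 5, 17], [32, 24, 34]]
  elements=[[8, 5, 17], [32, 24, 34]], out=32

Final answer: 32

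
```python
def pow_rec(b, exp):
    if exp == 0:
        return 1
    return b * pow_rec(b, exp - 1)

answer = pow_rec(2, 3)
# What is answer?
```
Call trace:
pow_rec(b=2, exp=3)
  pow_rec(b=2, exp=2)
    pow_rec(b=2, exp=1)
      pow_rec(b=2, exp=0)
      -> return 1
    -> return 2
  -> return 4
-> return 8

Final answer: 8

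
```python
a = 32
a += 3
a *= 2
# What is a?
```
Trace:
  a=32
  a=35
  a=70

Final answer: 70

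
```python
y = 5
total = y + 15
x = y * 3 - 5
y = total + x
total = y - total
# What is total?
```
Trace:
  y=5
  y=5, total=20
  y=5, total=20, x=10
  y=30, total=20, x=10
  y=30, total=10, x=10

Final answer: 10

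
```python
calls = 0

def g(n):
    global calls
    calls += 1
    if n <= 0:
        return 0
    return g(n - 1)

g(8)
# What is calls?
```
Call trace:
g(n=8)
  g(n=7)
    g(n=6)
      g(n=5)
        g(n=4)
          g(n=3)
            g(n=2)
              g(n=1)
                g(n=0)
                -> return 0
              -> return 0
            -> return 0
          -> return 0
        -> return 0
      -> return 0
    -> return 0
  -> return 0
-> return 0

calls is incremented once per call. g is entered once for each n = 8, 7, 6, 5, 4, 3, 2, 1, 0 (the n <= 0 call returns without recursing), i.e. 8 + 1 calls.
calls = 9

Final answer: 9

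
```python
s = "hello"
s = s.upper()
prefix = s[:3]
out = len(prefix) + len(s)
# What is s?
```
Trace:
  s='hello'
  s='HELLO'
  s='HELLO', prefix='HEL'
  s='HELLO', prefix='HEL', out=8

Final answer: 'HELLO'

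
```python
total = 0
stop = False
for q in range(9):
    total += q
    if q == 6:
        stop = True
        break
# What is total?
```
Trace:
  total=0
  total=0, stop=False
  total=0, stop=False, q=0
  total=1, stop=False, q=1
  total=3, stop=False, q=2
  total=6, stop=False, q=3
  total=10, stop=False, q=4
  total=15, stop=False, q=5
  total=21, stop=True, q=6

Final answer: 21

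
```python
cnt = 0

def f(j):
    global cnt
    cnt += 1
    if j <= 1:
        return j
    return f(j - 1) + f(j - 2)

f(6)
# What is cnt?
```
Call trace (a repeated sub-call is expanded the first time; later identical calls just restate its return value):
f(j=6)
  f(j=5)
    f(j=4)
      f(j=3)
        f(j=2)
          f(j=1)
          -> return 1
          f(j=0)
          -> return 0
        -> return 1
        f(j=1)
        -> return 1
      -> return 2
      f(j=2) -> return 1  (same call as traced above)
    -> return 3
    f(j=3) -> return 2  (same call as traced above)
  -> return 5
  f(j=4) -> return 3  (same call as traced above)
-> return 8

cnt is incremented once per call, so count the calls in each subtree. Let C(j) = number of calls made by f(j).
C(0) = C(1) = 1 (base case, no recursion); C(j) = 1 + C(j - 1) + C(j - 2) otherwise.
C(2) = 1 + C(1) + C(0) = 1 + 1 + 1 = 3
C(3) = 1 + C(2) + C(1) = 1 + 3 + 1 = 5
C(4) = 1 + C(3) + C(2) = 1 + 5 + 3 = 9
C(5) = 1 + C(4) + C(3) = 1 + 9 + 5 = 15
C(6) = 1 + C(5) + C(4) = 1 + 15 + 9 = 25
cnt = C(6) = 25

Final answer: 25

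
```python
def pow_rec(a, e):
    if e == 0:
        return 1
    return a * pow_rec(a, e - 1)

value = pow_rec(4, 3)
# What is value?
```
Call trace:
pow_rec(a=4, e=3)
  pow_rec(a=4, e=2)
    pow_rec(a=4, e=1)
      pow_rec(a=4, e=0)
      -> return 1
    -> return 4
  -> return 16
-> return 64

Final answer: 64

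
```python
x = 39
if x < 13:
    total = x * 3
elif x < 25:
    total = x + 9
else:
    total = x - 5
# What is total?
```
Trace:
  x=39
  x=39, total=34

Final answer: 34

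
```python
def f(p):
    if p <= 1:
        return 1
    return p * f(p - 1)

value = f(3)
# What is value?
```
Call trace:
f(p=3)
  f(p=2)
    f(p=1)
    -> return 1
  -> return 2
-> return 6

Final answer: 6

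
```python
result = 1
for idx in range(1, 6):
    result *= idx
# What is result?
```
Trace:
  result=1
  result=1, idx=1
  result=2, idx=2
  result=6, idx=3
  result=24, idx=4
  result=120, idx=5

Final answer: 120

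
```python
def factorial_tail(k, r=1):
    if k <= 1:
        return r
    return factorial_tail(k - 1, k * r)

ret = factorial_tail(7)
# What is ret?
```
Call trace:
factorial_tail(k=7, r=1)
  factorial_tail(k=6, r=7)
    factorial_tail(k=5, r=42)
      factorial_tail(k=4, r=210)
        factorial_tail(k=3, r=840)
          factorial_tail(k=2, r=2520)
            factorial_tail(k=1, r=5040)
            -> return 5040
          -> return 5040
        -> return 5040
      -> return 5040
    -> return 5040
  -> return 5040
-> return 5040

Final answer: 5040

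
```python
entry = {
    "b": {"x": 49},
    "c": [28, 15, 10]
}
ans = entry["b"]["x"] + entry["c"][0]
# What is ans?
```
Trace:
  entry={'b': {'x': 49}, 'c': [28, 15, 10]}
  entry={'b': {'x': 49}, 'c': [28, 15, 10]}, ans=77

Final answer: 77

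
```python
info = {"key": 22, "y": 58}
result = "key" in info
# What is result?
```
Trace:
  info={'key': 22, 'y': 58}
  info={'key': 22, 'y': 58}, result=True

Final answer: True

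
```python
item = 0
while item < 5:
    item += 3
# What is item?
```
Trace:
  item=0
  item=3
  item=6

Final answer: 6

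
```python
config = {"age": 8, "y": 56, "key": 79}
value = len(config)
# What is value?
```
Trace:
  config={'age': 8, 'y': 56, 'key': 79}
  config={'age': 8, 'y': 56, 'key': 79}, value=3

Final answer: 3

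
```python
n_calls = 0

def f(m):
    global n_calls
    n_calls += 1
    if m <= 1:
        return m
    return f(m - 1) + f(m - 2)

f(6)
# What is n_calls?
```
Call trace (a repeated sub-call is expanded the first time; later identical calls just restate its return value):
f(m=6)
  f(m=5)
    f(m=4)
      f(m=3)
        f(m=2)
          f(m=1)
          -> return 1
          f(m=0)
          -> return 0
        -> return 1
        f(m=1)
        -> return 1
      -> return 2
      f(m=2) -> return 1  (same call as traced above)
    -> return 3
    f(m=3) -> return 2  (same call as traced above)
  -> return 5
  f(m=4) -> return 3  (same call as traced above)
-> return 8

n_calls is incremented once per call, so count the calls in each subtree. Let C(m) = number of calls made by f(m).
C(0) = C(1) = 1 (base case, no recursion); C(m) = 1 + C(m - 1) + C(m - 2) otherwise.
C(2) = 1 + C(1) + C(0) = 1 + 1 + 1 = 3
C(3) = 1 + C(2) + C(1) = 1 + 3 + 1 = 5
C(4) = 1 + C(3) + C(2) = 1 + 5 + 3 = 9
C(5) = 1 + C(4) + C(3) = 1 + 9 + 5 = 15
C(6) = 1 + C(5) + C(4) = 1 + 15 + 9 = 25
n_calls = C(6) = 25

Final answer: 25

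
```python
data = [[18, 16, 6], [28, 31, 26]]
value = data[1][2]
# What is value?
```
Trace:
  data=[[18, 16, 6], [28, 31, 26]]
  data=[[18, 16, 6], [28, 31, 26]], value=26

Final answer: 26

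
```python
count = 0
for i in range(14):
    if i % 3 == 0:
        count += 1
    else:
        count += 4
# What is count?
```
Trace:
  count=0
  count=1, i=0
  count=5, i=1
  count=9, i=2
  count=10, i=3
  count=14, i=4
  count=18, i=5
  count=19, i=6
  count=23, i=7
  count=27, i=8
  count=28, i=9
  count=32, i=10
  count=36, i=11
  count=37, i=12
  count=41, i=13

Final answer: 41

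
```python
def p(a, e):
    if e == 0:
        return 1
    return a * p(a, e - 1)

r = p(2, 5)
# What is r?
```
Call trace:
p(a=2, e=5)
  p(a=2, e=4)
    p(a=2, e=3)
      p(a=2, e=2)
        p(a=2, e=1)
          p(a=2, e=0)
          -> return 1
        -> return 2
      -> return 4
    -> return 8
  -> return 16
-> return 32

Final answer: 32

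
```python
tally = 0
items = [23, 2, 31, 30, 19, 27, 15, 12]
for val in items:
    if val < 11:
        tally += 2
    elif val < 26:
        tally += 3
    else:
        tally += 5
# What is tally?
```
Trace:
  tally=0
  tally=3, val=23
  tally=5, val=2
  tally=10, val=31
  tally=15, val=30
  tally=18, val=19
  tally=23, val=27
  tally=26, val=15
  tally=29, val=12

Final answer: 29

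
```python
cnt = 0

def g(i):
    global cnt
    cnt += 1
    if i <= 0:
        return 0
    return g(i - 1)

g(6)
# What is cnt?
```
Call trace:
g(i=6)
  g(i=5)
    g(i=4)
      g(i=3)
        g(i=2)
          g(i=1)
            g(i=0)
            -> return 0
          -> return 0
        -> return 0
      -> return 0
    -> return 0
  -> return 0
-> return 0

cnt is incremented once per call. g is entered once for each i = 6, 5, 4, 3, 2, 1, 0 (the i <= 0 call returns without recursing), i.e. 6 + 1 calls.
cnt = 7

Final answer: 7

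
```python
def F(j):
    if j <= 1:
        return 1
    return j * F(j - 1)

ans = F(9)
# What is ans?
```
Call trace:
F(j=9)
  F(j=8)
    F(j=7)
      F(j=6)
        F(j=5)
          F(j=4)
            F(j=3)
              F(j=2)
                F(j=1)
                -> return 1
              -> return 2
            -> return 6
          -> return 24
        -> return 120
      -> return 720
    -> return 5040
  -> return 40320
-> return 362880

Final answer: 362880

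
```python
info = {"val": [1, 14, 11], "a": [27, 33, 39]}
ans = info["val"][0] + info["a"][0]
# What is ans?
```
Trace:
  info={'val': [1, 14, 11], 'a': [27, 33, 39]}
  info={'val': [1, 14, 11], 'a': [27, 33, 39]}, ans=28

Final answer: 28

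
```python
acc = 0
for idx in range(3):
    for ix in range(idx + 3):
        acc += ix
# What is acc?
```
Trace:
  acc=0
  acc=0, idx=0, ix=0
  acc=1, idx=0, ix=1
  acc=3, idx=0, ix=2
  acc=3, idx=1, ix=0
  acc=4, idx=1, ix=1
  acc=6, idx=1, ix=2
  acc=9, idx=1, ix=3
  acc=9, idx=2, ix=0
  acc=10, idx=2, ix=1
  acc=12, idx=2, ix=2
  acc=15, idx=2, ix=3
  acc=19, idx=2, ix=4

Final answer: 19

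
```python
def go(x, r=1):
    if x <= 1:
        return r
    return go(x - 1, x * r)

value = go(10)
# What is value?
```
Call trace:
go(x=10, r=1)
  go(x=9, r=10)
    go(x=8, r=90)
      go(x=7, r=720)
        go(x=6, r=5040)
          go(x=5, r=30240)
            go(x=4, r=151200)
              go(x=3, r=604800)
                go(x=2, r=1814400)
                  go(x=1, r=3628800)
                  -> return 3628800
                -> return 3628800
              -> return 3628800
            -> return 3628800
          -> return 3628800
        -> return 3628800
      -> return 3628800
    -> return 3628800
  -> return 3628800
-> return 3628800

Final answer: 3628800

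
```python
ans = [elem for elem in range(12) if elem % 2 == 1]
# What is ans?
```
Trace:
  elem=0
  elem=1
  elem=2
  elem=3
  elem=4
  elem=5
  elem=6
  elem=7
  elem=8
  elem=9
  elem=10
  elem=11
  ans=[1, 3, 5, 7, 9, 11]

Final answer: [1, 3, 5, 7, 9, 11]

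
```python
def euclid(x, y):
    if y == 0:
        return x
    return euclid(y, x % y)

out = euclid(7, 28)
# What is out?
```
Call trace:
euclid(x=7, y=28)
  euclid(x=28, y=7)
    euclid(x=7, y=0)
    -> return 7
  -> return 7
-> return 7

Final answer: 7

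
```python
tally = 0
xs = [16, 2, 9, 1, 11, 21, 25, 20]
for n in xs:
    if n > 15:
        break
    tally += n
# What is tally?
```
Trace:
  tally=0
  tally=0, n=16

Final answer: 0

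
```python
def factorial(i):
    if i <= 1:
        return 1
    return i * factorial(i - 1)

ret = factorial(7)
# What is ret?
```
Call trace:
factorial(i=7)
  factorial(i=6)
    factorial(i=5)
      factorial(i=4)
        factorial(i=3)
          factorial(i=2)
            factorial(i=1)
            -> return 1
          -> return 2
        -> return 6
      -> return 24
    -> return 120
  -> return 720
-> return 5040

Final answer: 5040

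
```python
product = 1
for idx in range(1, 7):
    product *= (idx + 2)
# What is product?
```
Trace:
  product=1
  product=3, idx=1
  product=12, idx=2
  product=60, idx=3
  product=360, idx=4
  product=2520, idx=5
  product=20160, idx=6

Final answer: 20160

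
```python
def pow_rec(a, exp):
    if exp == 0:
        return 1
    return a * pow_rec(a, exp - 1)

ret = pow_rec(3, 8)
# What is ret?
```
Call trace:
pow_rec(a=3, exp=8)
  pow_rec(a=3, exp=7)
    pow_rec(a=3, exp=6)
      pow_rec(a=3, exp=5)
        pow_rec(a=3, exp=4)
          pow_rec(a=3, exp=3)
            pow_rec(a=3, exp=2)
              pow_rec(a=3, exp=1)
                pow_rec(a=3, exp=0)
                -> return 1
              -> return 3
            -> return 9
          -> return 27
        -> return 81
      -> return 243
    -> return 729
  -> return 2187
-> return 6561

Final answer: 6561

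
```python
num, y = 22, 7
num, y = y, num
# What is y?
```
Trace:
  num=22, y=7
  num=7, y=22

Final answer: 22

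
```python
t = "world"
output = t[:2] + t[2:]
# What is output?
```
Trace:
  t='world'
  t='world', output='world'

Final answer: 'world'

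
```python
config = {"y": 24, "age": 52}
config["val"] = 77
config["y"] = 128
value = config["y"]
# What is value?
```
Trace:
  config={'y': 24, 'age': 52}
  config={'y': 24, 'age': 52, 'val': 77}
  config={'y': 128, 'age': 52, 'val': 77}
  config={'y': 128, 'age': 52, 'val': 77}, value=128

Final answer: 128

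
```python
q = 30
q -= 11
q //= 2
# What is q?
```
Trace:
  q=30
  q=19
  q=9

Final answer: 9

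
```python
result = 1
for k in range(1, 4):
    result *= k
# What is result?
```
Trace:
  result=1
  result=1, k=1
  result=2, k=2
  result=6, k=3

Final answer: 6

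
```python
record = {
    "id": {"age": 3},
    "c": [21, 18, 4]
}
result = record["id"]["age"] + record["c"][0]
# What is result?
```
Trace:
  record={'id': {'age': 3}, 'c': [21, 18, 4]}
  record={'id': {'age': 3}, 'c': [21, 18, 4]}, result=24

Final answer: 24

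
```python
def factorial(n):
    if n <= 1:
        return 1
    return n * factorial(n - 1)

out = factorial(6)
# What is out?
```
Call trace:
factorial(n=6)
  factorial(n=5)
    factorial(n=4)
      factorial(n=3)
        factorial(n=2)
          factorial(n=1)
          -> return 1
        -> return 2
      -> return 6
    -> return 24
  -> return 120
-> return 720

Final answer: 720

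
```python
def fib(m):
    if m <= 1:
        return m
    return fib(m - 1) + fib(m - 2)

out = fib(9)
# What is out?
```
Call trace (a repeated sub-call is expanded the first time; later identical calls just restate its return value):
fib(m=9)
  fib(m=8)
    fib(m=7)
      fib(m=6)
        fib(m=5)
          fib(m=4)
            fib(m=3)
              fib(m=2)
                fib(m=1)
                -> return 1
                fib(m=0)
                -> return 0
              -> return 1
              fib(m=1)
              -> return 1
            -> return 2
            fib(m=2) -> return 1  (same call as traced above)
          -> return 3
          fib(m=3) -> return 2  (same call as traced above)
        -> return 5
        fib(m=4) -> return 3  (same call as traced above)
      -> return 8
      fib(m=5) -> return 5  (same call as traced above)
    -> return 13
    fib(m=6) -> return 8  (same call as traced above)
  -> return 21
  fib(m=7) -> return 13  (same call as traced above)
-> return 34

Final answer: 34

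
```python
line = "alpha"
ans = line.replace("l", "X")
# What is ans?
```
Trace:
  line='alpha'
  line='alpha', ans='aXpha'

Final answer: 'aXpha'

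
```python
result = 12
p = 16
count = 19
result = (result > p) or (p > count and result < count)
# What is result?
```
Trace:
  result=12
  result=12, p=16
  result=12, p=16, count=19
  result=False, p=16, count=19

Final answer: False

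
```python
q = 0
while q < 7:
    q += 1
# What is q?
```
Trace:
  q=0
  q=1
  q=2
  q=3
  q=4
  q=5
  q=6
  q=7

Final answer: 7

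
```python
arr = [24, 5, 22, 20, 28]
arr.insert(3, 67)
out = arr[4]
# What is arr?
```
Trace:
  arr=[24, 5, 22, 20, 28]
  arr=[24, 5, 22, 67, 20, 28]
  arr=[24, 5, 22, 67, 20, 28], out=20

Final answer: [24, 5, 22, 67, 20, 28]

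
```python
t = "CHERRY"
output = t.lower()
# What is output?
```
Trace:
  t='CHERRY'
  t='CHERRY', output='cherry'

Final answer: 'cherry'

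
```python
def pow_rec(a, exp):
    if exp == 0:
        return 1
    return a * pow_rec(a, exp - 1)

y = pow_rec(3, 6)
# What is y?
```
Call trace:
pow_rec(a=3, exp=6)
  pow_rec(a=3, exp=5)
    pow_rec(a=3, exp=4)
      pow_rec(a=3, exp=3)
        pow_rec(a=3, exp=2)
          pow_rec(a=3, exp=1)
            pow_rec(a=3, exp=0)
            -> return 1
          -> return 3
        -> return 9
      -> return 27
    -> return 81
  -> return 243
-> return 729

Final answer: 729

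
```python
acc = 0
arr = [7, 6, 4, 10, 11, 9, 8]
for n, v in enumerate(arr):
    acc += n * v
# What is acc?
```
Trace:
  acc=0
  acc=0, n=0, v=7
  acc=6, n=1, v=6
  acc=14, n=2, v=4
  acc=44, n=3, v=10
  acc=88, n=4, v=11
  acc=133, n=5, v=9
  acc=181, n=6, v=8

Final answer: 181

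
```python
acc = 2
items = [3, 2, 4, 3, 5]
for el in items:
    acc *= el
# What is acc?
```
Trace:
  acc=2
  acc=6, el=3
  acc=12, el=2
  acc=48, el=4
  acc=144, el=3
  acc=720, el=5

Final answer: 720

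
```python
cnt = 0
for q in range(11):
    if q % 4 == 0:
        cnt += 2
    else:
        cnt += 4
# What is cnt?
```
Trace:
  cnt=0
  cnt=2, q=0
  cnt=6, q=1
  cnt=10, q=2
  cnt=14, q=3
  cnt=16, q=4
  cnt=20, q=5
  cnt=24, q=6
  cnt=28, q=7
  cnt=30, q=8
  cnt=34, q=9
  cnt=38, q=10

Final answer: 38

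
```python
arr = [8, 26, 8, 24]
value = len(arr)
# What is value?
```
Trace:
  arr=[8, 26, 8, 24]
  arr=[8, 26, 8, 24], value=4

Final answer: 4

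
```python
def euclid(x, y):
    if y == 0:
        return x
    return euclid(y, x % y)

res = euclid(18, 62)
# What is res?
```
Call trace:
euclid(x=18, y=62)
  euclid(x=62, y=18)
    euclid(x=18, y=8)
      euclid(x=8, y=2)
        euclid(x=2, y=0)
        -> return 2
      -> return 2
    -> return 2
  -> return 2
-> return 2

Final answer: 2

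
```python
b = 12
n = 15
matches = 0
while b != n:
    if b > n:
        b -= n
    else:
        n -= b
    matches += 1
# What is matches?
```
Trace:
  b=12
  b=12, n=15
  b=12, n=15, matches=0
  b=12, n=3, matches=1
  b=9, n=3, matches=2
  b=6, n=3, matches=3
  b=3, n=3, matches=4

Final answer: 4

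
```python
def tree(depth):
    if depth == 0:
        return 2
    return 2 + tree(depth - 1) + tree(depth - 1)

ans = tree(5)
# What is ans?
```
Call trace (a repeated sub-call is expanded the first time; later identical calls just restate its return value):
tree(depth=5)
  tree(depth=4)
    tree(depth=3)
      tree(depth=2)
        tree(depth=1)
          tree(depth=0)
          -> return 2
          tree(depth=0)
          -> return 2
        -> return 6
        tree(depth=1) -> return 6  (same call as traced above)
      -> return 14
      tree(depth=2) -> return 14  (same call as traced above)
    -> return 30
    tree(depth=3) -> return 30  (same call as traced above)
  -> return 62
  tree(depth=4) -> return 62  (same call as traced above)
-> return 126

Final answer: 126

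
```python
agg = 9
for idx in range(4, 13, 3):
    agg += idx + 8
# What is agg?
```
Trace:
  agg=9
  agg=21, idx=4
  agg=36, idx=7
  agg=54, idx=10

Final answer: 54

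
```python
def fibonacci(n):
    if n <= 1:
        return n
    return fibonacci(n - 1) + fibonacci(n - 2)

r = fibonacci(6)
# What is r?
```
Call trace (a repeated sub-call is expanded the first time; later identical calls just restate its return value):
fibonacci(n=6)
  fibonacci(n=5)
    fibonacci(n=4)
      fibonacci(n=3)
        fibonacci(n=2)
          fibonacci(n=1)
          -> return 1
          fibonacci(n=0)
          -> return 0
        -> return 1
        fibonacci(n=1)
        -> return 1
      -> return 2
      fibonacci(n=2) -> return 1  (same call as traced above)
    -> return 3
    fibonacci(n=3) -> return 2  (same call as traced above)
  -> return 5
  fibonacci(n=4) -> return 3  (same call as traced above)
-> return 8

Final answer: 8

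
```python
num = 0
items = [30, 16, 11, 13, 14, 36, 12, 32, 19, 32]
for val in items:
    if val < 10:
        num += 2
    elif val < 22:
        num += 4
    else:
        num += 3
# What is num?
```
Trace:
  num=0
  num=3, val=30
  num=7, val=16
  num=11, val=11
  num=15, val=13
  num=19, val=14
  num=22, val=36
  num=26, val=12
  num=29, val=32
  num=33, val=19
  num=36, val=32

Final answer: 36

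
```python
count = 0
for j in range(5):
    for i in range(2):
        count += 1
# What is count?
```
Trace:
  count=0
  count=1, j=0, i=0
  count=2, j=0, i=1
  count=3, j=1, i=0
  count=4, j=1, i=1
  count=5, j=2, i=0
  count=6, j=2, i=1
  count=7, j=3, i=0
  count=8, j=3, i=1
  count=9, j=4, i=0
  count=10, j=4, i=1

Final answer: 10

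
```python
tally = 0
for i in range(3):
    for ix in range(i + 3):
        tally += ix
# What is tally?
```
Trace:
  tally=0
  tally=0, i=0, ix=0
  tally=1, i=0, ix=1
  tally=3, i=0, ix=2
  tally=3, i=1, ix=0
  tally=4, i=1, ix=1
  tally=6, i=1, ix=2
  tally=9, i=1, ix=3
  tally=9, i=2, ix=0
  tally=10, i=2, ix=1
  tally=12, i=2, ix=2
  tally=15, i=2, ix=3
  tally=19, i=2, ix=4

Final answer: 19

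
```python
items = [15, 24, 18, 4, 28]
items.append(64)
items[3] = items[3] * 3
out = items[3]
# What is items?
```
Trace:
  items=[15, 24, 18, 4, 28]
  items=[15, 24, 18, 4, 28, 64]
  items=[15, 24, 18, 12, 28, 64]
  items=[15, 24, 18, 12, 28, 64], out=12

Final answer: [15, 24, 18, 12, 28, 64]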